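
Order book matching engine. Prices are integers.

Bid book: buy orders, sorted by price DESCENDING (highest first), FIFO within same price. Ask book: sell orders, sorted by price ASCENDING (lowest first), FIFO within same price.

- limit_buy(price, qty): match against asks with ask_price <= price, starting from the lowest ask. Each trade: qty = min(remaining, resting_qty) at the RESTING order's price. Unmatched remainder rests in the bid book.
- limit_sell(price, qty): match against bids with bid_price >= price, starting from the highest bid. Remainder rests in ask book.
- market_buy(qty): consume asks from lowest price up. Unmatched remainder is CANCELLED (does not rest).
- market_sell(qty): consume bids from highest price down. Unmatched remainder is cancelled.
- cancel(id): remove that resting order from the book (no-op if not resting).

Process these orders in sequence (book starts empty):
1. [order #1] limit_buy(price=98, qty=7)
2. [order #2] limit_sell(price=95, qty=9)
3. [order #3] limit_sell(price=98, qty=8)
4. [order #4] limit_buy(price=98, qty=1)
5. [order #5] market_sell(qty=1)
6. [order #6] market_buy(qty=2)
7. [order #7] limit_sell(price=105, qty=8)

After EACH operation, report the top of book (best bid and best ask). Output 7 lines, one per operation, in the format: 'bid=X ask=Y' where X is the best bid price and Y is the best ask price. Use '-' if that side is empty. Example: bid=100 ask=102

Answer: bid=98 ask=-
bid=- ask=95
bid=- ask=95
bid=- ask=95
bid=- ask=95
bid=- ask=98
bid=- ask=98

Derivation:
After op 1 [order #1] limit_buy(price=98, qty=7): fills=none; bids=[#1:7@98] asks=[-]
After op 2 [order #2] limit_sell(price=95, qty=9): fills=#1x#2:7@98; bids=[-] asks=[#2:2@95]
After op 3 [order #3] limit_sell(price=98, qty=8): fills=none; bids=[-] asks=[#2:2@95 #3:8@98]
After op 4 [order #4] limit_buy(price=98, qty=1): fills=#4x#2:1@95; bids=[-] asks=[#2:1@95 #3:8@98]
After op 5 [order #5] market_sell(qty=1): fills=none; bids=[-] asks=[#2:1@95 #3:8@98]
After op 6 [order #6] market_buy(qty=2): fills=#6x#2:1@95 #6x#3:1@98; bids=[-] asks=[#3:7@98]
After op 7 [order #7] limit_sell(price=105, qty=8): fills=none; bids=[-] asks=[#3:7@98 #7:8@105]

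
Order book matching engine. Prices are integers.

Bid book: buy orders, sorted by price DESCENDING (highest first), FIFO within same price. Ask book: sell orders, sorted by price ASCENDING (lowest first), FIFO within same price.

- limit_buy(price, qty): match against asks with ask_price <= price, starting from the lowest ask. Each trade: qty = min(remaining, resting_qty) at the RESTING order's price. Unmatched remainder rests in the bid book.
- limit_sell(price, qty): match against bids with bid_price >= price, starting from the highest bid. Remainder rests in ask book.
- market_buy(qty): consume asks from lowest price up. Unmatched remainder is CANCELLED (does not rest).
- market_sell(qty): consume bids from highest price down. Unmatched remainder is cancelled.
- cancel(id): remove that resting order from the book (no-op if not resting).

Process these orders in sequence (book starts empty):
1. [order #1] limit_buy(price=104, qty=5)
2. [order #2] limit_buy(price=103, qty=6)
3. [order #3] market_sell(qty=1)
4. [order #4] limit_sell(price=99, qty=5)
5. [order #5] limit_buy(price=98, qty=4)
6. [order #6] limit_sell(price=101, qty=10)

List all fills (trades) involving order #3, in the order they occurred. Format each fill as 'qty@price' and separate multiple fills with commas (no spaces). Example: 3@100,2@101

Answer: 1@104

Derivation:
After op 1 [order #1] limit_buy(price=104, qty=5): fills=none; bids=[#1:5@104] asks=[-]
After op 2 [order #2] limit_buy(price=103, qty=6): fills=none; bids=[#1:5@104 #2:6@103] asks=[-]
After op 3 [order #3] market_sell(qty=1): fills=#1x#3:1@104; bids=[#1:4@104 #2:6@103] asks=[-]
After op 4 [order #4] limit_sell(price=99, qty=5): fills=#1x#4:4@104 #2x#4:1@103; bids=[#2:5@103] asks=[-]
After op 5 [order #5] limit_buy(price=98, qty=4): fills=none; bids=[#2:5@103 #5:4@98] asks=[-]
After op 6 [order #6] limit_sell(price=101, qty=10): fills=#2x#6:5@103; bids=[#5:4@98] asks=[#6:5@101]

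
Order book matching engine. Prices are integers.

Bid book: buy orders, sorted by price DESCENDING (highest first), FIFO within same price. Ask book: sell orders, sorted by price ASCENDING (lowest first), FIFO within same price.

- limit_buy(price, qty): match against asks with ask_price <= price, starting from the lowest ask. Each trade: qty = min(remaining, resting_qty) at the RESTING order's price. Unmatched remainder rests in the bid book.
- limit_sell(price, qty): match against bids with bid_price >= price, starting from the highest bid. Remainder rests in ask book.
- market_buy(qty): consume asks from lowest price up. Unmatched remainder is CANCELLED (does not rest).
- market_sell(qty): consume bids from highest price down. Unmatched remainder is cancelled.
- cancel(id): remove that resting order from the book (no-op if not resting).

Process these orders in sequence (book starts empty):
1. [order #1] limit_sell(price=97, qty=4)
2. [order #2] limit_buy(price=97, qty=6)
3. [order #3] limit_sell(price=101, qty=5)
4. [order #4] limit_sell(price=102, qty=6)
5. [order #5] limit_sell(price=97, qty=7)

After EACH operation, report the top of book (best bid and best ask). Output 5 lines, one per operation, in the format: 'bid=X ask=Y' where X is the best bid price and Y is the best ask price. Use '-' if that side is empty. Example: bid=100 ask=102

After op 1 [order #1] limit_sell(price=97, qty=4): fills=none; bids=[-] asks=[#1:4@97]
After op 2 [order #2] limit_buy(price=97, qty=6): fills=#2x#1:4@97; bids=[#2:2@97] asks=[-]
After op 3 [order #3] limit_sell(price=101, qty=5): fills=none; bids=[#2:2@97] asks=[#3:5@101]
After op 4 [order #4] limit_sell(price=102, qty=6): fills=none; bids=[#2:2@97] asks=[#3:5@101 #4:6@102]
After op 5 [order #5] limit_sell(price=97, qty=7): fills=#2x#5:2@97; bids=[-] asks=[#5:5@97 #3:5@101 #4:6@102]

Answer: bid=- ask=97
bid=97 ask=-
bid=97 ask=101
bid=97 ask=101
bid=- ask=97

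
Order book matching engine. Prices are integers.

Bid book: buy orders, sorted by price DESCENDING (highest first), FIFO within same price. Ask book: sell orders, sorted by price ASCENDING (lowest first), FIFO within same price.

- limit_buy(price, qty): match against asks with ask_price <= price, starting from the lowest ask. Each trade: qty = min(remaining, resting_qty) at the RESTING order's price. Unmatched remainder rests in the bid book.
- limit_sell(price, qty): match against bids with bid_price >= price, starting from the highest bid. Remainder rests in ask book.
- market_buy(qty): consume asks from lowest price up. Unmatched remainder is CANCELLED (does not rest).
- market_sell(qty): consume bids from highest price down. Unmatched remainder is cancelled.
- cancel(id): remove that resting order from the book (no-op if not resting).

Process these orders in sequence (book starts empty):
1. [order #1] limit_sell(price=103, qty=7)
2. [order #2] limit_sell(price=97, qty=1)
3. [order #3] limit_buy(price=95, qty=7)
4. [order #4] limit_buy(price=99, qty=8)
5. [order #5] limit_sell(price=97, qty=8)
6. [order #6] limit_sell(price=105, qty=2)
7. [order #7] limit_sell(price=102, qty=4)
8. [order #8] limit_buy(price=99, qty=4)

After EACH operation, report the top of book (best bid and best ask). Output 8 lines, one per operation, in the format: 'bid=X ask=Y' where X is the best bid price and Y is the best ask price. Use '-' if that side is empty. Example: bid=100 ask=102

Answer: bid=- ask=103
bid=- ask=97
bid=95 ask=97
bid=99 ask=103
bid=95 ask=97
bid=95 ask=97
bid=95 ask=97
bid=99 ask=102

Derivation:
After op 1 [order #1] limit_sell(price=103, qty=7): fills=none; bids=[-] asks=[#1:7@103]
After op 2 [order #2] limit_sell(price=97, qty=1): fills=none; bids=[-] asks=[#2:1@97 #1:7@103]
After op 3 [order #3] limit_buy(price=95, qty=7): fills=none; bids=[#3:7@95] asks=[#2:1@97 #1:7@103]
After op 4 [order #4] limit_buy(price=99, qty=8): fills=#4x#2:1@97; bids=[#4:7@99 #3:7@95] asks=[#1:7@103]
After op 5 [order #5] limit_sell(price=97, qty=8): fills=#4x#5:7@99; bids=[#3:7@95] asks=[#5:1@97 #1:7@103]
After op 6 [order #6] limit_sell(price=105, qty=2): fills=none; bids=[#3:7@95] asks=[#5:1@97 #1:7@103 #6:2@105]
After op 7 [order #7] limit_sell(price=102, qty=4): fills=none; bids=[#3:7@95] asks=[#5:1@97 #7:4@102 #1:7@103 #6:2@105]
After op 8 [order #8] limit_buy(price=99, qty=4): fills=#8x#5:1@97; bids=[#8:3@99 #3:7@95] asks=[#7:4@102 #1:7@103 #6:2@105]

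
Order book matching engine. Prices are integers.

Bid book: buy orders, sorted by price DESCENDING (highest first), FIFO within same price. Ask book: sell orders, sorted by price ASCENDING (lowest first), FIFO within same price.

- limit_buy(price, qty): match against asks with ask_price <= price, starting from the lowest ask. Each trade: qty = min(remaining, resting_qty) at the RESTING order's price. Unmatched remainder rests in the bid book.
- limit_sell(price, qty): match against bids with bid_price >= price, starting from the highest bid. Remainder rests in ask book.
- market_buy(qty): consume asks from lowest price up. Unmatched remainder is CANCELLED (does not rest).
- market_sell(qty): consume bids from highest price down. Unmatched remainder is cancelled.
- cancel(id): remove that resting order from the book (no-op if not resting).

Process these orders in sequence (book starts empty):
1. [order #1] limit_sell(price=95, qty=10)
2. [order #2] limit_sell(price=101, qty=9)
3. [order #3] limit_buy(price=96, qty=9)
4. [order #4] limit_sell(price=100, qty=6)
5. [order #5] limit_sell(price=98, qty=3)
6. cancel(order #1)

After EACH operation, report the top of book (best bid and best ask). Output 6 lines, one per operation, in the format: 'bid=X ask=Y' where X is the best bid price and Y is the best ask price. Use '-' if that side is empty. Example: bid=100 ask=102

After op 1 [order #1] limit_sell(price=95, qty=10): fills=none; bids=[-] asks=[#1:10@95]
After op 2 [order #2] limit_sell(price=101, qty=9): fills=none; bids=[-] asks=[#1:10@95 #2:9@101]
After op 3 [order #3] limit_buy(price=96, qty=9): fills=#3x#1:9@95; bids=[-] asks=[#1:1@95 #2:9@101]
After op 4 [order #4] limit_sell(price=100, qty=6): fills=none; bids=[-] asks=[#1:1@95 #4:6@100 #2:9@101]
After op 5 [order #5] limit_sell(price=98, qty=3): fills=none; bids=[-] asks=[#1:1@95 #5:3@98 #4:6@100 #2:9@101]
After op 6 cancel(order #1): fills=none; bids=[-] asks=[#5:3@98 #4:6@100 #2:9@101]

Answer: bid=- ask=95
bid=- ask=95
bid=- ask=95
bid=- ask=95
bid=- ask=95
bid=- ask=98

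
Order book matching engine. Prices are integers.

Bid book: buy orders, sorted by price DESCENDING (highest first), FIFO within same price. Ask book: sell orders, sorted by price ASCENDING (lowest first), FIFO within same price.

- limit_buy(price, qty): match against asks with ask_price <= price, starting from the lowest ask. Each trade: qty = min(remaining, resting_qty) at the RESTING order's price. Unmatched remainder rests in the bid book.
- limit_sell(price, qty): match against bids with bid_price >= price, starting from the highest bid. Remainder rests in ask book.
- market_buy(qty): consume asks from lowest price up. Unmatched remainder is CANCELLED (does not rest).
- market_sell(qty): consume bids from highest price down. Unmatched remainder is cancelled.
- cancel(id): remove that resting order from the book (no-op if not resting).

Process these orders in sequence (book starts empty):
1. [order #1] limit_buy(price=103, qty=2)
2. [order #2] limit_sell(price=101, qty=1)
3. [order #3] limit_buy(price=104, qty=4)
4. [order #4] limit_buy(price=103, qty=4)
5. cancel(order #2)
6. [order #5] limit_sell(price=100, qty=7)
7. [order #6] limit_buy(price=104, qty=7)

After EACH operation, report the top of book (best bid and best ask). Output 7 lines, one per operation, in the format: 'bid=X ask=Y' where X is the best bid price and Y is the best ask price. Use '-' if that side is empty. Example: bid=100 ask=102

Answer: bid=103 ask=-
bid=103 ask=-
bid=104 ask=-
bid=104 ask=-
bid=104 ask=-
bid=103 ask=-
bid=104 ask=-

Derivation:
After op 1 [order #1] limit_buy(price=103, qty=2): fills=none; bids=[#1:2@103] asks=[-]
After op 2 [order #2] limit_sell(price=101, qty=1): fills=#1x#2:1@103; bids=[#1:1@103] asks=[-]
After op 3 [order #3] limit_buy(price=104, qty=4): fills=none; bids=[#3:4@104 #1:1@103] asks=[-]
After op 4 [order #4] limit_buy(price=103, qty=4): fills=none; bids=[#3:4@104 #1:1@103 #4:4@103] asks=[-]
After op 5 cancel(order #2): fills=none; bids=[#3:4@104 #1:1@103 #4:4@103] asks=[-]
After op 6 [order #5] limit_sell(price=100, qty=7): fills=#3x#5:4@104 #1x#5:1@103 #4x#5:2@103; bids=[#4:2@103] asks=[-]
After op 7 [order #6] limit_buy(price=104, qty=7): fills=none; bids=[#6:7@104 #4:2@103] asks=[-]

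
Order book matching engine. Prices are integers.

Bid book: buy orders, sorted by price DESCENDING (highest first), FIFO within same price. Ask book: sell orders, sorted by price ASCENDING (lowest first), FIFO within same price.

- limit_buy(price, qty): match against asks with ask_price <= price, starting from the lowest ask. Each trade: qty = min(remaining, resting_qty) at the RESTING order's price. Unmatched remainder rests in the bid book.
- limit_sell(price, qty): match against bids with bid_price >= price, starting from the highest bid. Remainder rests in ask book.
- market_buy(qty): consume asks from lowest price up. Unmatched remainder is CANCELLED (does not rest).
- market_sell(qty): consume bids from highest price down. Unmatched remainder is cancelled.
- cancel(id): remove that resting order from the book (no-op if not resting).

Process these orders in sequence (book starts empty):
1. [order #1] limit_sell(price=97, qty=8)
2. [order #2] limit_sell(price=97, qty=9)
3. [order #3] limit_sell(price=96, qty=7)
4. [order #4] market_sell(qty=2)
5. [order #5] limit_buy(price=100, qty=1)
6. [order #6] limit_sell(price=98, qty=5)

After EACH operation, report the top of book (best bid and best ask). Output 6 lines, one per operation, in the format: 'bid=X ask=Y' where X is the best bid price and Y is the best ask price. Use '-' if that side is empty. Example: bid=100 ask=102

Answer: bid=- ask=97
bid=- ask=97
bid=- ask=96
bid=- ask=96
bid=- ask=96
bid=- ask=96

Derivation:
After op 1 [order #1] limit_sell(price=97, qty=8): fills=none; bids=[-] asks=[#1:8@97]
After op 2 [order #2] limit_sell(price=97, qty=9): fills=none; bids=[-] asks=[#1:8@97 #2:9@97]
After op 3 [order #3] limit_sell(price=96, qty=7): fills=none; bids=[-] asks=[#3:7@96 #1:8@97 #2:9@97]
After op 4 [order #4] market_sell(qty=2): fills=none; bids=[-] asks=[#3:7@96 #1:8@97 #2:9@97]
After op 5 [order #5] limit_buy(price=100, qty=1): fills=#5x#3:1@96; bids=[-] asks=[#3:6@96 #1:8@97 #2:9@97]
After op 6 [order #6] limit_sell(price=98, qty=5): fills=none; bids=[-] asks=[#3:6@96 #1:8@97 #2:9@97 #6:5@98]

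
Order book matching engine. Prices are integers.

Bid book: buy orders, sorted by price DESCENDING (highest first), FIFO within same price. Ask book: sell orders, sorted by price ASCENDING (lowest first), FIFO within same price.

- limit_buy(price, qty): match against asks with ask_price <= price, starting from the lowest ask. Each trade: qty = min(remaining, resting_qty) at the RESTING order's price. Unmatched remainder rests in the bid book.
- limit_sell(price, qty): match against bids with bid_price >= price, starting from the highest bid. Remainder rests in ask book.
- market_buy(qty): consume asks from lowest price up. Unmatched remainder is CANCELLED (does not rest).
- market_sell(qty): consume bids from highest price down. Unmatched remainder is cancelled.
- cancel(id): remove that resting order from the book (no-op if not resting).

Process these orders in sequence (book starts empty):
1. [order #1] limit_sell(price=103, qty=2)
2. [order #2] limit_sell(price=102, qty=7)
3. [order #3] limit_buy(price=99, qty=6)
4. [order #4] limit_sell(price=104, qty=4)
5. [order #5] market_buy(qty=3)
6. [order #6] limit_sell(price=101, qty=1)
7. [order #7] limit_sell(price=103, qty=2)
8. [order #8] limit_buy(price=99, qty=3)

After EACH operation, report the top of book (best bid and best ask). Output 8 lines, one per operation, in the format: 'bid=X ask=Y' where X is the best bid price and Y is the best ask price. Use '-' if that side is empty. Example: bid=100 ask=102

Answer: bid=- ask=103
bid=- ask=102
bid=99 ask=102
bid=99 ask=102
bid=99 ask=102
bid=99 ask=101
bid=99 ask=101
bid=99 ask=101

Derivation:
After op 1 [order #1] limit_sell(price=103, qty=2): fills=none; bids=[-] asks=[#1:2@103]
After op 2 [order #2] limit_sell(price=102, qty=7): fills=none; bids=[-] asks=[#2:7@102 #1:2@103]
After op 3 [order #3] limit_buy(price=99, qty=6): fills=none; bids=[#3:6@99] asks=[#2:7@102 #1:2@103]
After op 4 [order #4] limit_sell(price=104, qty=4): fills=none; bids=[#3:6@99] asks=[#2:7@102 #1:2@103 #4:4@104]
After op 5 [order #5] market_buy(qty=3): fills=#5x#2:3@102; bids=[#3:6@99] asks=[#2:4@102 #1:2@103 #4:4@104]
After op 6 [order #6] limit_sell(price=101, qty=1): fills=none; bids=[#3:6@99] asks=[#6:1@101 #2:4@102 #1:2@103 #4:4@104]
After op 7 [order #7] limit_sell(price=103, qty=2): fills=none; bids=[#3:6@99] asks=[#6:1@101 #2:4@102 #1:2@103 #7:2@103 #4:4@104]
After op 8 [order #8] limit_buy(price=99, qty=3): fills=none; bids=[#3:6@99 #8:3@99] asks=[#6:1@101 #2:4@102 #1:2@103 #7:2@103 #4:4@104]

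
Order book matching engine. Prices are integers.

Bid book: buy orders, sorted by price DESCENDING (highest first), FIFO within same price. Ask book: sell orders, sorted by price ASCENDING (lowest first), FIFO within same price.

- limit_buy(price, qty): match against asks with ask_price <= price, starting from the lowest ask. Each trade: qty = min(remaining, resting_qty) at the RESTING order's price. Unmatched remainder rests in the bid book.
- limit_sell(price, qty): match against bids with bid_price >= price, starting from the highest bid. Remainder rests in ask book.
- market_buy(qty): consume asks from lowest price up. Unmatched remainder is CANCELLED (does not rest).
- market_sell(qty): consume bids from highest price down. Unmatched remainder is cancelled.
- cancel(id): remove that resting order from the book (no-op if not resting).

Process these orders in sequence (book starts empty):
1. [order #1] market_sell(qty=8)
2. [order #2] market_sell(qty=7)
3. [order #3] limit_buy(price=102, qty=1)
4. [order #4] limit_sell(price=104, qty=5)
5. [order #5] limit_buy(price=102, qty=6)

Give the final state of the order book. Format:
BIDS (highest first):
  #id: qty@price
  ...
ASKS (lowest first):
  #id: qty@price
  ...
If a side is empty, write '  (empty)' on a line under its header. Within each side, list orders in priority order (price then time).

After op 1 [order #1] market_sell(qty=8): fills=none; bids=[-] asks=[-]
After op 2 [order #2] market_sell(qty=7): fills=none; bids=[-] asks=[-]
After op 3 [order #3] limit_buy(price=102, qty=1): fills=none; bids=[#3:1@102] asks=[-]
After op 4 [order #4] limit_sell(price=104, qty=5): fills=none; bids=[#3:1@102] asks=[#4:5@104]
After op 5 [order #5] limit_buy(price=102, qty=6): fills=none; bids=[#3:1@102 #5:6@102] asks=[#4:5@104]

Answer: BIDS (highest first):
  #3: 1@102
  #5: 6@102
ASKS (lowest first):
  #4: 5@104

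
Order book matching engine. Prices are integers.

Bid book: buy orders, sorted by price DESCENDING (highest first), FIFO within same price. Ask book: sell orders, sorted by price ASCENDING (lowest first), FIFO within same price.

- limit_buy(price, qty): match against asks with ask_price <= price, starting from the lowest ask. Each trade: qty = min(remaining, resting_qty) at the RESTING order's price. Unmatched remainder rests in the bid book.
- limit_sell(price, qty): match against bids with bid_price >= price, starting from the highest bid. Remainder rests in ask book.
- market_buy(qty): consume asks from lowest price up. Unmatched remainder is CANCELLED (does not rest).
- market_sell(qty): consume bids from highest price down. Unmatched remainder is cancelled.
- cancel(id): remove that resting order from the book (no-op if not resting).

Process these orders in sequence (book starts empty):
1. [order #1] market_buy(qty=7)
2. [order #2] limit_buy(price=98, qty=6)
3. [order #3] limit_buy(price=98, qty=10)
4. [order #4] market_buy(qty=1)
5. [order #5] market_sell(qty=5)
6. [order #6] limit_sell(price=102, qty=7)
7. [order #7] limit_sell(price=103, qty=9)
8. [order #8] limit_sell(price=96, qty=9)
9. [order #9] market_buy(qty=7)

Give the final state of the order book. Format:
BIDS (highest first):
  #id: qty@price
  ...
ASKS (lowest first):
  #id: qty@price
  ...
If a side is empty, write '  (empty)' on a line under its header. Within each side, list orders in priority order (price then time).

After op 1 [order #1] market_buy(qty=7): fills=none; bids=[-] asks=[-]
After op 2 [order #2] limit_buy(price=98, qty=6): fills=none; bids=[#2:6@98] asks=[-]
After op 3 [order #3] limit_buy(price=98, qty=10): fills=none; bids=[#2:6@98 #3:10@98] asks=[-]
After op 4 [order #4] market_buy(qty=1): fills=none; bids=[#2:6@98 #3:10@98] asks=[-]
After op 5 [order #5] market_sell(qty=5): fills=#2x#5:5@98; bids=[#2:1@98 #3:10@98] asks=[-]
After op 6 [order #6] limit_sell(price=102, qty=7): fills=none; bids=[#2:1@98 #3:10@98] asks=[#6:7@102]
After op 7 [order #7] limit_sell(price=103, qty=9): fills=none; bids=[#2:1@98 #3:10@98] asks=[#6:7@102 #7:9@103]
After op 8 [order #8] limit_sell(price=96, qty=9): fills=#2x#8:1@98 #3x#8:8@98; bids=[#3:2@98] asks=[#6:7@102 #7:9@103]
After op 9 [order #9] market_buy(qty=7): fills=#9x#6:7@102; bids=[#3:2@98] asks=[#7:9@103]

Answer: BIDS (highest first):
  #3: 2@98
ASKS (lowest first):
  #7: 9@103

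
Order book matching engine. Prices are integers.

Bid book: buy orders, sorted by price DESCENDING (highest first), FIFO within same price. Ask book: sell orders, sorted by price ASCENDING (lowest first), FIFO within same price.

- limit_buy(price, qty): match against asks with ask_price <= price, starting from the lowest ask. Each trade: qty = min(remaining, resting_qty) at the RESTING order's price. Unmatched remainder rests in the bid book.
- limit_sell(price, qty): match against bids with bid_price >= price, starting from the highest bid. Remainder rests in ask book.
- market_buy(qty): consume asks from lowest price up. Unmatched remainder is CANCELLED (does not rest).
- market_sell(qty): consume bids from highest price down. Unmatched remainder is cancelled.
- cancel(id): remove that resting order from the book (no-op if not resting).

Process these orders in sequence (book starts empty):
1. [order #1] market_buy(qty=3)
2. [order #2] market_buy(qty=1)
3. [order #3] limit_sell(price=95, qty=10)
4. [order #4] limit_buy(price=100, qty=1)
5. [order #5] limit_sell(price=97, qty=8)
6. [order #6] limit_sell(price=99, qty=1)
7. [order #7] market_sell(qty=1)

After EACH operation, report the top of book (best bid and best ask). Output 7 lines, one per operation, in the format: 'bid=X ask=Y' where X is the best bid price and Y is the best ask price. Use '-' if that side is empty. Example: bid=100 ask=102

Answer: bid=- ask=-
bid=- ask=-
bid=- ask=95
bid=- ask=95
bid=- ask=95
bid=- ask=95
bid=- ask=95

Derivation:
After op 1 [order #1] market_buy(qty=3): fills=none; bids=[-] asks=[-]
After op 2 [order #2] market_buy(qty=1): fills=none; bids=[-] asks=[-]
After op 3 [order #3] limit_sell(price=95, qty=10): fills=none; bids=[-] asks=[#3:10@95]
After op 4 [order #4] limit_buy(price=100, qty=1): fills=#4x#3:1@95; bids=[-] asks=[#3:9@95]
After op 5 [order #5] limit_sell(price=97, qty=8): fills=none; bids=[-] asks=[#3:9@95 #5:8@97]
After op 6 [order #6] limit_sell(price=99, qty=1): fills=none; bids=[-] asks=[#3:9@95 #5:8@97 #6:1@99]
After op 7 [order #7] market_sell(qty=1): fills=none; bids=[-] asks=[#3:9@95 #5:8@97 #6:1@99]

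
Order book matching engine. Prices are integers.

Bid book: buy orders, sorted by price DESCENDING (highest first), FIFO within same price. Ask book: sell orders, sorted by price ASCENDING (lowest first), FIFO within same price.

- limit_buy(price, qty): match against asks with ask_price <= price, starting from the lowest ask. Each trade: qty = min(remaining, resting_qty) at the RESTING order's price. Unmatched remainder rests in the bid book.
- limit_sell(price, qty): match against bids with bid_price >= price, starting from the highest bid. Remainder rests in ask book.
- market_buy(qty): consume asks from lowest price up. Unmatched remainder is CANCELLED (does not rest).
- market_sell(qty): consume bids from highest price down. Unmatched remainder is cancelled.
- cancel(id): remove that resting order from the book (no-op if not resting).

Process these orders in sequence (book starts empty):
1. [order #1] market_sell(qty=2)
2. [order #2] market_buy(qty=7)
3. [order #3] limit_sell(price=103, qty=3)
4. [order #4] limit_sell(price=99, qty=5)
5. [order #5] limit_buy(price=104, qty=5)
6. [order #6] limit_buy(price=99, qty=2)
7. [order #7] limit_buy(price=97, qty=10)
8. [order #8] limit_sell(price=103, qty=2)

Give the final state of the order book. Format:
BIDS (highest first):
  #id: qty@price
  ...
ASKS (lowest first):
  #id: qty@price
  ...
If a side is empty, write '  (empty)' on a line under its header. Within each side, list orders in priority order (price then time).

Answer: BIDS (highest first):
  #6: 2@99
  #7: 10@97
ASKS (lowest first):
  #3: 3@103
  #8: 2@103

Derivation:
After op 1 [order #1] market_sell(qty=2): fills=none; bids=[-] asks=[-]
After op 2 [order #2] market_buy(qty=7): fills=none; bids=[-] asks=[-]
After op 3 [order #3] limit_sell(price=103, qty=3): fills=none; bids=[-] asks=[#3:3@103]
After op 4 [order #4] limit_sell(price=99, qty=5): fills=none; bids=[-] asks=[#4:5@99 #3:3@103]
After op 5 [order #5] limit_buy(price=104, qty=5): fills=#5x#4:5@99; bids=[-] asks=[#3:3@103]
After op 6 [order #6] limit_buy(price=99, qty=2): fills=none; bids=[#6:2@99] asks=[#3:3@103]
After op 7 [order #7] limit_buy(price=97, qty=10): fills=none; bids=[#6:2@99 #7:10@97] asks=[#3:3@103]
After op 8 [order #8] limit_sell(price=103, qty=2): fills=none; bids=[#6:2@99 #7:10@97] asks=[#3:3@103 #8:2@103]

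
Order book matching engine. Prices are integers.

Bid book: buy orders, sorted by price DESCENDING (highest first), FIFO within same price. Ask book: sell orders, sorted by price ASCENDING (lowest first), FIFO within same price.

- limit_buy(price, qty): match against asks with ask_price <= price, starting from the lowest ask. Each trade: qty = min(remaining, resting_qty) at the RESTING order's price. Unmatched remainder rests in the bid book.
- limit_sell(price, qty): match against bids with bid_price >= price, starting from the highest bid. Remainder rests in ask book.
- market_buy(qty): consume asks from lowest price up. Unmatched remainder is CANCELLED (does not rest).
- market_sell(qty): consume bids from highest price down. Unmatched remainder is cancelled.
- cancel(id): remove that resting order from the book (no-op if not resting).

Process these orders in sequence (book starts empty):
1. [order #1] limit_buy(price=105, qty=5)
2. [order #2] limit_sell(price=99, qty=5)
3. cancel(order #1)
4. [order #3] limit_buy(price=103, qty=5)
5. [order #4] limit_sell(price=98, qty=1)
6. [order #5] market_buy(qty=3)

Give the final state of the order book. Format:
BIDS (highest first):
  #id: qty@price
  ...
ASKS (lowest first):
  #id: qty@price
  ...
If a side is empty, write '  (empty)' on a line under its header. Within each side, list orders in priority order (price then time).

Answer: BIDS (highest first):
  #3: 4@103
ASKS (lowest first):
  (empty)

Derivation:
After op 1 [order #1] limit_buy(price=105, qty=5): fills=none; bids=[#1:5@105] asks=[-]
After op 2 [order #2] limit_sell(price=99, qty=5): fills=#1x#2:5@105; bids=[-] asks=[-]
After op 3 cancel(order #1): fills=none; bids=[-] asks=[-]
After op 4 [order #3] limit_buy(price=103, qty=5): fills=none; bids=[#3:5@103] asks=[-]
After op 5 [order #4] limit_sell(price=98, qty=1): fills=#3x#4:1@103; bids=[#3:4@103] asks=[-]
After op 6 [order #5] market_buy(qty=3): fills=none; bids=[#3:4@103] asks=[-]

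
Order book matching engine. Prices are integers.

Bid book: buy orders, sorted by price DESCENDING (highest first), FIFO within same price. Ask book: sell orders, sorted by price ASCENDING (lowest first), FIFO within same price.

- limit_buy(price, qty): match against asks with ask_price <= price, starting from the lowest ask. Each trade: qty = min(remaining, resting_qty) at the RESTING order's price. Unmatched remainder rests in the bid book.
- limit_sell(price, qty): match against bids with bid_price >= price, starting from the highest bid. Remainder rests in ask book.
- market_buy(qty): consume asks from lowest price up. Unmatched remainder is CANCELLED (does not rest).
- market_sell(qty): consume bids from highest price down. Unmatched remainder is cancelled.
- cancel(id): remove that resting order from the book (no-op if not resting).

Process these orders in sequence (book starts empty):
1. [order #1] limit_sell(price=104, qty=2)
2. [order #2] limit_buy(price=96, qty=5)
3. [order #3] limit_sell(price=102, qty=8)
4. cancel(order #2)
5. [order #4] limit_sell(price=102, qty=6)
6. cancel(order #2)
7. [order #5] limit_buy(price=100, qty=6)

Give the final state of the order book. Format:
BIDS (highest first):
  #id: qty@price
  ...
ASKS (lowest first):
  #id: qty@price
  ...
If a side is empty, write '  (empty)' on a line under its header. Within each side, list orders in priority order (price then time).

After op 1 [order #1] limit_sell(price=104, qty=2): fills=none; bids=[-] asks=[#1:2@104]
After op 2 [order #2] limit_buy(price=96, qty=5): fills=none; bids=[#2:5@96] asks=[#1:2@104]
After op 3 [order #3] limit_sell(price=102, qty=8): fills=none; bids=[#2:5@96] asks=[#3:8@102 #1:2@104]
After op 4 cancel(order #2): fills=none; bids=[-] asks=[#3:8@102 #1:2@104]
After op 5 [order #4] limit_sell(price=102, qty=6): fills=none; bids=[-] asks=[#3:8@102 #4:6@102 #1:2@104]
After op 6 cancel(order #2): fills=none; bids=[-] asks=[#3:8@102 #4:6@102 #1:2@104]
After op 7 [order #5] limit_buy(price=100, qty=6): fills=none; bids=[#5:6@100] asks=[#3:8@102 #4:6@102 #1:2@104]

Answer: BIDS (highest first):
  #5: 6@100
ASKS (lowest first):
  #3: 8@102
  #4: 6@102
  #1: 2@104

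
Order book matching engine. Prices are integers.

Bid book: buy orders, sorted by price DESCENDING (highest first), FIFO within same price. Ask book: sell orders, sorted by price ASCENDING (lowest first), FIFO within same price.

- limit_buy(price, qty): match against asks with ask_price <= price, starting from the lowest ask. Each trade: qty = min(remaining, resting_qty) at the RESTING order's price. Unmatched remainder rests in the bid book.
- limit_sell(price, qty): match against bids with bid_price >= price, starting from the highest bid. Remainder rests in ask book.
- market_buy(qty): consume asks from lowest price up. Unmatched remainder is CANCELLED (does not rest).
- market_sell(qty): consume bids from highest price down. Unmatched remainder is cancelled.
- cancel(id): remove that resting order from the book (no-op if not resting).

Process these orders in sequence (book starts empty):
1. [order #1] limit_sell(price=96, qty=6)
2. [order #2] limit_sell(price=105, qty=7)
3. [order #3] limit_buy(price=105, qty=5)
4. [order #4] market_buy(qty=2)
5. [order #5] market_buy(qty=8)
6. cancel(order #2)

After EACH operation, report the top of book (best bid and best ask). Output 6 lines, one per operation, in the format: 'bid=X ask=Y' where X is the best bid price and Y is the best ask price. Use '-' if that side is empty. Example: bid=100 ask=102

After op 1 [order #1] limit_sell(price=96, qty=6): fills=none; bids=[-] asks=[#1:6@96]
After op 2 [order #2] limit_sell(price=105, qty=7): fills=none; bids=[-] asks=[#1:6@96 #2:7@105]
After op 3 [order #3] limit_buy(price=105, qty=5): fills=#3x#1:5@96; bids=[-] asks=[#1:1@96 #2:7@105]
After op 4 [order #4] market_buy(qty=2): fills=#4x#1:1@96 #4x#2:1@105; bids=[-] asks=[#2:6@105]
After op 5 [order #5] market_buy(qty=8): fills=#5x#2:6@105; bids=[-] asks=[-]
After op 6 cancel(order #2): fills=none; bids=[-] asks=[-]

Answer: bid=- ask=96
bid=- ask=96
bid=- ask=96
bid=- ask=105
bid=- ask=-
bid=- ask=-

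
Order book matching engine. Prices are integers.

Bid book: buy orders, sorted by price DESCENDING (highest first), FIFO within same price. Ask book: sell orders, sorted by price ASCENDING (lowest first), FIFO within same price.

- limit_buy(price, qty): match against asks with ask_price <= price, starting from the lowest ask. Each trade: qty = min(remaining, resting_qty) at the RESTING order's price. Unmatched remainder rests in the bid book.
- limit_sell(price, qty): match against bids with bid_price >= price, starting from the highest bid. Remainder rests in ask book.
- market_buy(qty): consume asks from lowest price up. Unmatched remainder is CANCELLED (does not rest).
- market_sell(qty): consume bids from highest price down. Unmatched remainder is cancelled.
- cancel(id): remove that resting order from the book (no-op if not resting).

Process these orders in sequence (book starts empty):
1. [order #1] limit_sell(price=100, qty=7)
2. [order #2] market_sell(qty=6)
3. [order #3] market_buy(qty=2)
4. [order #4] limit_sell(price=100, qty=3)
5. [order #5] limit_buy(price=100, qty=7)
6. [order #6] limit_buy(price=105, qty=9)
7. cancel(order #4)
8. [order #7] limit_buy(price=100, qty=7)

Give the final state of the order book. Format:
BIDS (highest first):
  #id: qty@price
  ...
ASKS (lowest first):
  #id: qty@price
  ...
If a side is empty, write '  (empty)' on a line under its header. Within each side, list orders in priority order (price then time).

After op 1 [order #1] limit_sell(price=100, qty=7): fills=none; bids=[-] asks=[#1:7@100]
After op 2 [order #2] market_sell(qty=6): fills=none; bids=[-] asks=[#1:7@100]
After op 3 [order #3] market_buy(qty=2): fills=#3x#1:2@100; bids=[-] asks=[#1:5@100]
After op 4 [order #4] limit_sell(price=100, qty=3): fills=none; bids=[-] asks=[#1:5@100 #4:3@100]
After op 5 [order #5] limit_buy(price=100, qty=7): fills=#5x#1:5@100 #5x#4:2@100; bids=[-] asks=[#4:1@100]
After op 6 [order #6] limit_buy(price=105, qty=9): fills=#6x#4:1@100; bids=[#6:8@105] asks=[-]
After op 7 cancel(order #4): fills=none; bids=[#6:8@105] asks=[-]
After op 8 [order #7] limit_buy(price=100, qty=7): fills=none; bids=[#6:8@105 #7:7@100] asks=[-]

Answer: BIDS (highest first):
  #6: 8@105
  #7: 7@100
ASKS (lowest first):
  (empty)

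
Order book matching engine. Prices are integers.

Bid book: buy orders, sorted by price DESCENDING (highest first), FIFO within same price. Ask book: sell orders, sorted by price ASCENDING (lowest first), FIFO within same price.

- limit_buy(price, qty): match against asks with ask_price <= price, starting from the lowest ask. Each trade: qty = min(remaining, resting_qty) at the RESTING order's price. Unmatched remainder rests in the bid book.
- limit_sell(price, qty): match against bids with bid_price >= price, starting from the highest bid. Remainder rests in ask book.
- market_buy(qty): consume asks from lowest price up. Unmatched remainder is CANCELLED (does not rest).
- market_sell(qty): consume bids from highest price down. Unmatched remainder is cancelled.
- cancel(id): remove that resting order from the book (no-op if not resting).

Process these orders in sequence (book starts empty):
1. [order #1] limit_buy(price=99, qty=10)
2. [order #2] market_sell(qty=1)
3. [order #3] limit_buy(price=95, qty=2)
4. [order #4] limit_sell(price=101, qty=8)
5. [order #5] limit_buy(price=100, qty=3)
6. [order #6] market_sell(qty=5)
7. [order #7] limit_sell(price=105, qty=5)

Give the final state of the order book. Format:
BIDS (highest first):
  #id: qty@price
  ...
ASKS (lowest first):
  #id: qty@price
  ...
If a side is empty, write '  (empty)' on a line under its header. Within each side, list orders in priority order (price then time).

Answer: BIDS (highest first):
  #1: 7@99
  #3: 2@95
ASKS (lowest first):
  #4: 8@101
  #7: 5@105

Derivation:
After op 1 [order #1] limit_buy(price=99, qty=10): fills=none; bids=[#1:10@99] asks=[-]
After op 2 [order #2] market_sell(qty=1): fills=#1x#2:1@99; bids=[#1:9@99] asks=[-]
After op 3 [order #3] limit_buy(price=95, qty=2): fills=none; bids=[#1:9@99 #3:2@95] asks=[-]
After op 4 [order #4] limit_sell(price=101, qty=8): fills=none; bids=[#1:9@99 #3:2@95] asks=[#4:8@101]
After op 5 [order #5] limit_buy(price=100, qty=3): fills=none; bids=[#5:3@100 #1:9@99 #3:2@95] asks=[#4:8@101]
After op 6 [order #6] market_sell(qty=5): fills=#5x#6:3@100 #1x#6:2@99; bids=[#1:7@99 #3:2@95] asks=[#4:8@101]
After op 7 [order #7] limit_sell(price=105, qty=5): fills=none; bids=[#1:7@99 #3:2@95] asks=[#4:8@101 #7:5@105]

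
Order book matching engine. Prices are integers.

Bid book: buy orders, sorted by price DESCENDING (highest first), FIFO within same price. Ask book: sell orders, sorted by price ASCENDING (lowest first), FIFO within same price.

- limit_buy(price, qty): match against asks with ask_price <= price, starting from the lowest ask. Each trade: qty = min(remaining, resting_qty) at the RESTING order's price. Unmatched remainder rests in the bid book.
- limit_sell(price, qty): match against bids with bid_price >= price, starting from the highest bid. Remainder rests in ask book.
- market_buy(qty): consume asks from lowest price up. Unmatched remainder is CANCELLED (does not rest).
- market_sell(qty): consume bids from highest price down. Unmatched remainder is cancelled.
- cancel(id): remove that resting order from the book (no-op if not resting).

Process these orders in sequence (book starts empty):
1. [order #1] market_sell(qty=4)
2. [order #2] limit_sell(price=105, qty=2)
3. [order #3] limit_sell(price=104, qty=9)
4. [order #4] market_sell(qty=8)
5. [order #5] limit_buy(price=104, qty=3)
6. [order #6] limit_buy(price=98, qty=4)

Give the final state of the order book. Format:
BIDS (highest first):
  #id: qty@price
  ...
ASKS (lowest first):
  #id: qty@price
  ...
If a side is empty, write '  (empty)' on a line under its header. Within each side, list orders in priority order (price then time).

Answer: BIDS (highest first):
  #6: 4@98
ASKS (lowest first):
  #3: 6@104
  #2: 2@105

Derivation:
After op 1 [order #1] market_sell(qty=4): fills=none; bids=[-] asks=[-]
After op 2 [order #2] limit_sell(price=105, qty=2): fills=none; bids=[-] asks=[#2:2@105]
After op 3 [order #3] limit_sell(price=104, qty=9): fills=none; bids=[-] asks=[#3:9@104 #2:2@105]
After op 4 [order #4] market_sell(qty=8): fills=none; bids=[-] asks=[#3:9@104 #2:2@105]
After op 5 [order #5] limit_buy(price=104, qty=3): fills=#5x#3:3@104; bids=[-] asks=[#3:6@104 #2:2@105]
After op 6 [order #6] limit_buy(price=98, qty=4): fills=none; bids=[#6:4@98] asks=[#3:6@104 #2:2@105]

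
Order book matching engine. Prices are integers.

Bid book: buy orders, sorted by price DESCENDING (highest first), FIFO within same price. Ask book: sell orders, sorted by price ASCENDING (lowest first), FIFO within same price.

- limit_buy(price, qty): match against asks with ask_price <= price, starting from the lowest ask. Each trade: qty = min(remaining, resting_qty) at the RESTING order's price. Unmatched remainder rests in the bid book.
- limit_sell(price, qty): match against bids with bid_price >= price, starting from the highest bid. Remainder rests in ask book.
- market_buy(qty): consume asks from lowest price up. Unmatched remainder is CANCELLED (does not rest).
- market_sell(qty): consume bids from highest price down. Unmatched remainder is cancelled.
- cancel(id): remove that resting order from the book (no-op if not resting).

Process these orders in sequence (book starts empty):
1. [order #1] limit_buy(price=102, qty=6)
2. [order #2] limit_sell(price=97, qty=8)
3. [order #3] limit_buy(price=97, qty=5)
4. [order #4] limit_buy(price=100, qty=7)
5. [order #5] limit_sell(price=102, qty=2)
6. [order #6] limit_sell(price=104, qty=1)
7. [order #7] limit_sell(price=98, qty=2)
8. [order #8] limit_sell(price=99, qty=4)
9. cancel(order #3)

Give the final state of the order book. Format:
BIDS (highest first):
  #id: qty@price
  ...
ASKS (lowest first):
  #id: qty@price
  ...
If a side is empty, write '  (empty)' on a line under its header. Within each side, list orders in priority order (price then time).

Answer: BIDS (highest first):
  #4: 1@100
ASKS (lowest first):
  #5: 2@102
  #6: 1@104

Derivation:
After op 1 [order #1] limit_buy(price=102, qty=6): fills=none; bids=[#1:6@102] asks=[-]
After op 2 [order #2] limit_sell(price=97, qty=8): fills=#1x#2:6@102; bids=[-] asks=[#2:2@97]
After op 3 [order #3] limit_buy(price=97, qty=5): fills=#3x#2:2@97; bids=[#3:3@97] asks=[-]
After op 4 [order #4] limit_buy(price=100, qty=7): fills=none; bids=[#4:7@100 #3:3@97] asks=[-]
After op 5 [order #5] limit_sell(price=102, qty=2): fills=none; bids=[#4:7@100 #3:3@97] asks=[#5:2@102]
After op 6 [order #6] limit_sell(price=104, qty=1): fills=none; bids=[#4:7@100 #3:3@97] asks=[#5:2@102 #6:1@104]
After op 7 [order #7] limit_sell(price=98, qty=2): fills=#4x#7:2@100; bids=[#4:5@100 #3:3@97] asks=[#5:2@102 #6:1@104]
After op 8 [order #8] limit_sell(price=99, qty=4): fills=#4x#8:4@100; bids=[#4:1@100 #3:3@97] asks=[#5:2@102 #6:1@104]
After op 9 cancel(order #3): fills=none; bids=[#4:1@100] asks=[#5:2@102 #6:1@104]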